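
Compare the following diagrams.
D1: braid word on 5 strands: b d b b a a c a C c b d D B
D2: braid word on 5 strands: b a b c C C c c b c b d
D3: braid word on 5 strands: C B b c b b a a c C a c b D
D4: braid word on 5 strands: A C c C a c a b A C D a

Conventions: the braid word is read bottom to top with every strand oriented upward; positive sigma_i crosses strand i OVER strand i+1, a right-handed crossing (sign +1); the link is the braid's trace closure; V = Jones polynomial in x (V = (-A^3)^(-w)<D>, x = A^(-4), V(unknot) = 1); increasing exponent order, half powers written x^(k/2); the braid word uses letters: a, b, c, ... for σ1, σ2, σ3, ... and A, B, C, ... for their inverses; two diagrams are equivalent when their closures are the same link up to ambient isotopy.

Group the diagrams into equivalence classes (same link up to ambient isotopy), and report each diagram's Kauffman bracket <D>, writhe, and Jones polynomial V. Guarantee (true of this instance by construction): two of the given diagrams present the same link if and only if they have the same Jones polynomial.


equivalence classes: {D1, D3} | {D2} | {D4}
D1 (bracket A^-8 - 2A^-4 + 1 - 2A^4 + 2A^8 + A^16; 14 crossings at w = +8): V = x^2 + 2x^4 - 2x^5 + x^6 - 2x^7 + x^8
D2 (bracket -A^-4 + 1 - A^4 + A^8 + A^16; 12 crossings at w = +8): V = x^2 + x^4 - x^5 + x^6 - x^7
V(D3) = x^2 + 2x^4 - 2x^5 + x^6 - 2x^7 + x^8  [14 crossings, <D> = A^-14 - 2A^-10 + A^-6 - 2A^-2 + 2A^2 + A^10, w = +6]
D4 (bracket 1; 12 crossings at w = 0): V = 1
observation: V(x) takes 3 values over 4 diagrams, fixing the grouping


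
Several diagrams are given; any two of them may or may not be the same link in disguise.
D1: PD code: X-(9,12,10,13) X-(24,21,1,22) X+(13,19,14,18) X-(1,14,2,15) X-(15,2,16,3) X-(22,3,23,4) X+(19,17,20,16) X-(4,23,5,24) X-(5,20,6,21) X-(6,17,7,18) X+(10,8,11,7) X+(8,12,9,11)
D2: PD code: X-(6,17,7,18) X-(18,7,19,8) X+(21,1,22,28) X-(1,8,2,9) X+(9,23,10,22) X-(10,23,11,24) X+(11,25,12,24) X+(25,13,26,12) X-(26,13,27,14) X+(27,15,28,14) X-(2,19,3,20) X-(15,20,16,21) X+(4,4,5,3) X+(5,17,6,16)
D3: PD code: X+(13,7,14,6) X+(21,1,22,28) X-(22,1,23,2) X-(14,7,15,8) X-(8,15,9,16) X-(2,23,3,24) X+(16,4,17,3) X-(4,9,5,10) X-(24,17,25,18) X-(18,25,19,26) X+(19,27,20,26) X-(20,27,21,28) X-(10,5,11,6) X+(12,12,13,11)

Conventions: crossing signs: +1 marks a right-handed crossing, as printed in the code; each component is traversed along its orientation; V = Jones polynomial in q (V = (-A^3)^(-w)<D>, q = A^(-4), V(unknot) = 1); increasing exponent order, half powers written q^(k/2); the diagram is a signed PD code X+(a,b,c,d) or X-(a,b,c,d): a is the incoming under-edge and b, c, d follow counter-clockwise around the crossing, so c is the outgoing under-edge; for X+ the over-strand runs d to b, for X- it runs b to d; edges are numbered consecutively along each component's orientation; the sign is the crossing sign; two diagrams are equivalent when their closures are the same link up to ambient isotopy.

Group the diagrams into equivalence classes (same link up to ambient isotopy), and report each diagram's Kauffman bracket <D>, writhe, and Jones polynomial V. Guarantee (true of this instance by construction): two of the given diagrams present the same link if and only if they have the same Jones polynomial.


grouping into links: {D1} | {D2} | {D3}
V(D1) = -q^-7 + q^-6 - q^-5 + q^-4 + q^-2  (w -4, c 12, <D> = A^-4 + A^4 - A^8 + A^12 - A^16)
V(D2) = -q^-3 + 2q^-2 - 2q^-1 + 3 - 2q + 2q^2 - q^3  [14 crossings, <D> = -A^-12 + 2A^-8 - 2A^-4 + 3 - 2A^4 + 2A^8 - A^12, w = 0]
V(D3) = q^-8 - 2q^-7 + q^-6 - 2q^-5 + 2q^-4 + q^-2  (w -4, c 14, <D> = A^-4 + 2A^4 - 2A^8 + A^12 - 2A^16 + A^20)
key observation: V(q) takes 3 values over 3 diagrams, fixing the grouping


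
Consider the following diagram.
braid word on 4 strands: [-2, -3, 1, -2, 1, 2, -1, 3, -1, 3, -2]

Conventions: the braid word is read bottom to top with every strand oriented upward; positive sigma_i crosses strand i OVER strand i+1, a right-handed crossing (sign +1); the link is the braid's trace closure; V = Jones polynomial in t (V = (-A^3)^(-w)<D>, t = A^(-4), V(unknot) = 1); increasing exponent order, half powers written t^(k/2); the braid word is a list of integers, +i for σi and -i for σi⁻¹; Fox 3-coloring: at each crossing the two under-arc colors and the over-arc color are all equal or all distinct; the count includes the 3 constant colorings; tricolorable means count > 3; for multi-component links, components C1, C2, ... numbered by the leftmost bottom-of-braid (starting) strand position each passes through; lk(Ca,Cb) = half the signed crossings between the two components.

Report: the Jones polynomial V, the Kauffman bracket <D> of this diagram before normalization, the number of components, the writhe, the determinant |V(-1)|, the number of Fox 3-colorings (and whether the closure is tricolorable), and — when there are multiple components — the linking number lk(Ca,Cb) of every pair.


Jones polynomial: V(t) = t^-3 - t^-2 + t^-1 - 1 + t - t^2 + t^3
<D> = -A^-15 + A^-11 - A^-7 + A^-3 - A + A^5 - A^9; writhe -1
components 1, writhe -1 (11 crossings)
3-colorings: 3 of 3^11, det 7 — not tricolorable
note: V spans 6 powers of t: at least 6 crossings in any diagram


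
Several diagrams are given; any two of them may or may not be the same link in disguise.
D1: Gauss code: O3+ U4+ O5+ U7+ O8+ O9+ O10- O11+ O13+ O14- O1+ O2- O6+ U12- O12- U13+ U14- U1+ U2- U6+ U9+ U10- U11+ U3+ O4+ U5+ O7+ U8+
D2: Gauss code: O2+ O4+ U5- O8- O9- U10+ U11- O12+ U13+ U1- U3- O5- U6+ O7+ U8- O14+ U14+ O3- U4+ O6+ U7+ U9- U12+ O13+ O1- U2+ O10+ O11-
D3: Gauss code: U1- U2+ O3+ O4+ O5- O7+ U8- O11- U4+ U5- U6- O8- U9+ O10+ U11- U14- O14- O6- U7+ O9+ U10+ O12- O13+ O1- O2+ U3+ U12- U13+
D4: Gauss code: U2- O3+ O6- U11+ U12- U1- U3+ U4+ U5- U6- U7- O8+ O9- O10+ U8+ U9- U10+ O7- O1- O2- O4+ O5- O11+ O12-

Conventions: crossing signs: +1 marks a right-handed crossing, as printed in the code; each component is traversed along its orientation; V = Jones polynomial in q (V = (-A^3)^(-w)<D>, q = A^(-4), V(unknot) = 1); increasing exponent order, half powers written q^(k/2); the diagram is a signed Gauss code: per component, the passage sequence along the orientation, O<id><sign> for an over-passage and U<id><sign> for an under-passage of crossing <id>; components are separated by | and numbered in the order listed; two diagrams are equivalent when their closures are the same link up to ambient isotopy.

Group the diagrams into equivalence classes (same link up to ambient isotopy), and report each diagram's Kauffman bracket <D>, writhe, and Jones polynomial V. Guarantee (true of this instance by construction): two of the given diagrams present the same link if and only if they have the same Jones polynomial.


classes: {D1} | {D2, D3} | {D4}
V(D1) = q^2 + q^4 - q^5 + q^6 - q^7  [14 crossings, <D> = -A^-10 + A^-6 - A^-2 + A^2 + A^10, w = +6]
V(D2) = -q^-3 + 2q^-2 - 2q^-1 + 3 - 2q + 2q^2 - q^3  [14 crossings, <D> = -A^-6 + 2A^-2 - 2A^2 + 3A^6 - 2A^10 + 2A^14 - A^18, w = +2]
D3 (bracket -A^-12 + 2A^-8 - 2A^-4 + 3 - 2A^4 + 2A^8 - A^12; 14 crossings at w = 0): V = -q^-3 + 2q^-2 - 2q^-1 + 3 - 2q + 2q^2 - q^3
V(D4) = 1  [12 crossings, <D> = A^-6, w = -2]
note: 3 values of V(q) split the 4 diagrams


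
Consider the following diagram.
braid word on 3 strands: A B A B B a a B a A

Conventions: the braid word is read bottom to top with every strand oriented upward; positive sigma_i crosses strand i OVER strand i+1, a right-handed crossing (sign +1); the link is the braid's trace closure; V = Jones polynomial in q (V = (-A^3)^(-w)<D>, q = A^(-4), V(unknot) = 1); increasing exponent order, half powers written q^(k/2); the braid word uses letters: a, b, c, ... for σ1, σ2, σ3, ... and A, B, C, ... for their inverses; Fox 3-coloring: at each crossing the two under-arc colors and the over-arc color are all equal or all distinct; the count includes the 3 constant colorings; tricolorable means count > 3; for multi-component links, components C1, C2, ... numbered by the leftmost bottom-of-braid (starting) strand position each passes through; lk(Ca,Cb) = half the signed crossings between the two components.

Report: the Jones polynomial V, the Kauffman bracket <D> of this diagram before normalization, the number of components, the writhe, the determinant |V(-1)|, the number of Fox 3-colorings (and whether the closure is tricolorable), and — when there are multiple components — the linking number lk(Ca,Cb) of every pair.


V = -q^-6 + q^-5 - q^-4 + 2q^-3 - q^-2 + q^-1
<D> = A^-8 - A^-4 + 2 - A^4 + A^8 - A^12 (w = -4)
1 component over 10 crossings, w = -4
3 Fox colorings among 3^10, |V(-1)| = 7: not tricolorable
why: the span of V is 5, forcing >= 5 crossings in any diagram


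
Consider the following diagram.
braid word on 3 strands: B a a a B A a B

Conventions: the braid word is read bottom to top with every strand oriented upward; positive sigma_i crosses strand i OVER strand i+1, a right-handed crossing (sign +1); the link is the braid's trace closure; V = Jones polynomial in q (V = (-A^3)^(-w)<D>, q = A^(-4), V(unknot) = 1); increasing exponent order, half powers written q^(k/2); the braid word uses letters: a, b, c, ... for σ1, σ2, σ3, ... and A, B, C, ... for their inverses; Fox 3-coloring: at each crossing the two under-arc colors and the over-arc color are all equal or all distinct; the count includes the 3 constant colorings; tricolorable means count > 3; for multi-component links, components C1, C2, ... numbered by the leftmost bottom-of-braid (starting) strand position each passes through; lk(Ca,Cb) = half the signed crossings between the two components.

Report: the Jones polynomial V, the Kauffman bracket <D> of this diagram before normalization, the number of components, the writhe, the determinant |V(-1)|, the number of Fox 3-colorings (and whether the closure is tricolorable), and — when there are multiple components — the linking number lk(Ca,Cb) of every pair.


Jones polynomial: V(q) = -q^-3 + q^-2 - q^-1 + 3 - q + q^2 - q^3
<D> = -A^-12 + A^-8 - A^-4 + 3 - A^4 + A^8 - A^12; writhe 0
components 1, writhe 0 (8 crossings)
3-colorings: 27 of 3^8, det 9 — tricolorable
note: free reduction leaves σ2⁻¹ σ1 σ1 σ1 σ2⁻¹ σ2⁻¹ of the original 8 letters


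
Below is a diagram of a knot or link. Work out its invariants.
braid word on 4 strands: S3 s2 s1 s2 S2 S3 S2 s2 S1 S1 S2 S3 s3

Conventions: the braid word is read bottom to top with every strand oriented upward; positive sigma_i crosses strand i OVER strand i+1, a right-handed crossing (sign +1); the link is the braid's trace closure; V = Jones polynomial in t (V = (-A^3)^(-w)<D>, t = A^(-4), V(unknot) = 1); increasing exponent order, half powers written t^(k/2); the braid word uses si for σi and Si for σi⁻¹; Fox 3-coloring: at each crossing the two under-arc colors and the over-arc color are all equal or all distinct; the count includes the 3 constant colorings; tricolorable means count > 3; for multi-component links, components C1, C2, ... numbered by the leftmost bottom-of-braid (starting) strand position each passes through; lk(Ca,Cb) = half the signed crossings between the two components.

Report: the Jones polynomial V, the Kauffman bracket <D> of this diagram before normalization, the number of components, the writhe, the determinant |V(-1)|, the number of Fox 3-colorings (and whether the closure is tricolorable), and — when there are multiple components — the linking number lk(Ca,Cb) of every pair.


Jones polynomial: V(t) = 1
<D> = -A^-9; writhe -3
components 1, writhe -3 (13 crossings)
3-colorings: 3 of 3^13, det 1 — not tricolorable
note: det 1 = |V(-1)|; not divisible by 3, so not tricolorable


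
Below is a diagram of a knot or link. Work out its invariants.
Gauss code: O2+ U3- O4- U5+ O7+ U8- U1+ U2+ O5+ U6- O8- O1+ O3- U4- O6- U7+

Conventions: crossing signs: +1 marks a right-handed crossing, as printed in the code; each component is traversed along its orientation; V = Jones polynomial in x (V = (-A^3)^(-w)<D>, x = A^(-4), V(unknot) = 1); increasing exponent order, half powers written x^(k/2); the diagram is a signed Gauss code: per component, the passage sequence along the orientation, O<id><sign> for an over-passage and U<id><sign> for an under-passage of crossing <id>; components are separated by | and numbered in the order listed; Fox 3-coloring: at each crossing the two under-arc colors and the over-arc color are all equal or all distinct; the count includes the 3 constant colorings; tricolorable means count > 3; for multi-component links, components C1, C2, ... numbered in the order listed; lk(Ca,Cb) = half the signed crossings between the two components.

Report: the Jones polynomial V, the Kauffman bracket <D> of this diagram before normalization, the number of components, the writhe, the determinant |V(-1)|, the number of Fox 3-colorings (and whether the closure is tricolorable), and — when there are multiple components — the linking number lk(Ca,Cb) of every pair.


V = -x^-3 + 2x^-2 - 2x^-1 + 3 - 2x + 2x^2 - x^3
<D> = -A^-12 + 2A^-8 - 2A^-4 + 3 - 2A^4 + 2A^8 - A^12 (w = 0)
1 component over 8 crossings, w = 0
3 Fox colorings among 3^8, |V(-1)| = 13: not tricolorable
why: w = 0 (over 8 crossings) is diagram-only; (-A^3)^(0) removes it from V


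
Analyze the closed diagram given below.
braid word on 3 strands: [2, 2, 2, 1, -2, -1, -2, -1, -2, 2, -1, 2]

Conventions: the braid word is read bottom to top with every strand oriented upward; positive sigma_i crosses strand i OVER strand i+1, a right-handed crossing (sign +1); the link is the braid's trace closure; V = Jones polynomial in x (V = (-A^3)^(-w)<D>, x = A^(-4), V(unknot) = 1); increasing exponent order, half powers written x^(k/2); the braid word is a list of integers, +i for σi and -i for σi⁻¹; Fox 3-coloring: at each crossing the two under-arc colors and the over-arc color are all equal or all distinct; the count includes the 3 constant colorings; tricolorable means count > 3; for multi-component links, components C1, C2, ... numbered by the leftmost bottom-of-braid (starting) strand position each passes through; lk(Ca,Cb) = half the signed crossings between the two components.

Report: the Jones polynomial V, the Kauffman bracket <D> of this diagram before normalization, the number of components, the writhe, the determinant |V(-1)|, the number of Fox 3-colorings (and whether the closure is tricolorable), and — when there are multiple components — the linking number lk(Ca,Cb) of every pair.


Jones polynomial: V(x) = -x^-3 + x^-2 - x^-1 + 3 - x + x^2 - x^3
<D> = -A^-12 + A^-8 - A^-4 + 3 - A^4 + A^8 - A^12; writhe 0
components 1, writhe 0 (12 crossings)
3-colorings: 27 of 3^12, det 9 — tricolorable
note: w = 0 shifts under R1 moves; the (-A^3)^(0) factor cancels that in V


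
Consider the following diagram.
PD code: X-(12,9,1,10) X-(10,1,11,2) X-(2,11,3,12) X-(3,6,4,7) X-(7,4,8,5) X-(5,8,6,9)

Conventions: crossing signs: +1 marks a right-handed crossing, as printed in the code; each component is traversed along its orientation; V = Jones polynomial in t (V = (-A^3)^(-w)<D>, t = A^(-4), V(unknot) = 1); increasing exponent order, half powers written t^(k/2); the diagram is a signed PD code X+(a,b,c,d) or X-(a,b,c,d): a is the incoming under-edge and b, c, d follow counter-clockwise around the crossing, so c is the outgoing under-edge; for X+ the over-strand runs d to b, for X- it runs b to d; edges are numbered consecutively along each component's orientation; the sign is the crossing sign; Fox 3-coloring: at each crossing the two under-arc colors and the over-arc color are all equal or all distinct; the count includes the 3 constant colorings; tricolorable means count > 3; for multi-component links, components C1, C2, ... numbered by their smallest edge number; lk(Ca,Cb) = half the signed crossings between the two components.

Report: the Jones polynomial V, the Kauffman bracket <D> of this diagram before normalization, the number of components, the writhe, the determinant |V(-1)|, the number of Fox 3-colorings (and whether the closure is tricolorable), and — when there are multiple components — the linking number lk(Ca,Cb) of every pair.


V(t) = t^-8 - 2t^-7 + t^-6 - 2t^-5 + 2t^-4 + t^-2
bracket: A^-10 + 2A^-2 - 2A^2 + A^6 - 2A^10 + A^14, w = -6
1 component, writhe -6, over 6 crossings
det 9, colorings 27 of 3^6 — tricolorable
observation: w = -6 shifts under R1 moves; the (-A^3)^(6) factor cancels that in V


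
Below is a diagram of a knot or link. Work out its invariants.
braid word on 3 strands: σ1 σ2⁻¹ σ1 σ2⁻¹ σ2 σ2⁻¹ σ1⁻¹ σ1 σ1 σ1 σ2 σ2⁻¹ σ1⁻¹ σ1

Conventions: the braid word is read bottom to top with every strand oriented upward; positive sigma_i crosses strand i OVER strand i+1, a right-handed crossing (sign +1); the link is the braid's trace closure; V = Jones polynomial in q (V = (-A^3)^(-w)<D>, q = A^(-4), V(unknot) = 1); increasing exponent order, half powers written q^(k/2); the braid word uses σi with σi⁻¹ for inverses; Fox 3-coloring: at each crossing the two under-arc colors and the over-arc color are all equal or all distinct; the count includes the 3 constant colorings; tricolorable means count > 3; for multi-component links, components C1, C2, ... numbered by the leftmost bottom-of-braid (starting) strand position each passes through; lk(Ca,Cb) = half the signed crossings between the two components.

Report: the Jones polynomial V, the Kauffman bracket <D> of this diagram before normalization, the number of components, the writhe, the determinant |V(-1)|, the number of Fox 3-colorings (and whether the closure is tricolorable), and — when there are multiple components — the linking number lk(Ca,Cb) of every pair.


Jones polynomial: V(q) = q^-1 - 1 + 2q - 2q^2 + 2q^3 - 2q^4 + q^5
<D> = A^-14 - 2A^-10 + 2A^-6 - 2A^-2 + 2A^2 - A^6 + A^10; writhe +2
components 1, writhe +2 (14 crossings)
3-colorings: 3 of 3^14, det 11 — not tricolorable
note: V spans 6 powers of q: at least 6 crossings in any diagram


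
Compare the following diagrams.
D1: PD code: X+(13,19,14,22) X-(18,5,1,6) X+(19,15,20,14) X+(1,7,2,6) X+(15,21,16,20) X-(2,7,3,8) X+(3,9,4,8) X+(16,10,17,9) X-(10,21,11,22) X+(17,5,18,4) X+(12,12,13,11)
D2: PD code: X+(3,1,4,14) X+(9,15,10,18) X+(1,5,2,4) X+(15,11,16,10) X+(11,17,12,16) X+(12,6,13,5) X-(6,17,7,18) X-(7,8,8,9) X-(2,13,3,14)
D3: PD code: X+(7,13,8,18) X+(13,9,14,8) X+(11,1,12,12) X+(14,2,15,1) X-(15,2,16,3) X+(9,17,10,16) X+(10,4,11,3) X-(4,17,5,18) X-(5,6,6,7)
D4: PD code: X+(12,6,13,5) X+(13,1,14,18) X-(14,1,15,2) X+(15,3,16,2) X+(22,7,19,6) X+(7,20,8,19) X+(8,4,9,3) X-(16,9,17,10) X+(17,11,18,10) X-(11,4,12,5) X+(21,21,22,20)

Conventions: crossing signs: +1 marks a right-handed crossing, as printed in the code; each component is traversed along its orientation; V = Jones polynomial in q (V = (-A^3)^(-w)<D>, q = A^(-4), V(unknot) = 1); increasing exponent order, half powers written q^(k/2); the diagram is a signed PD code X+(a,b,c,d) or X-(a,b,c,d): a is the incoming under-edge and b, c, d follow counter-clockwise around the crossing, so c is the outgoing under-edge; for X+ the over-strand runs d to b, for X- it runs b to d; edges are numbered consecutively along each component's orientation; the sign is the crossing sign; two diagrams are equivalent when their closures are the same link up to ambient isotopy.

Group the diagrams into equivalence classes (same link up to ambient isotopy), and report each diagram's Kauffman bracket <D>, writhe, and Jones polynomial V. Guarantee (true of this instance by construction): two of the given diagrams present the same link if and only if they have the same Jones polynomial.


classes: {D1, D2, D3, D4}
V(D1) = -q^(1/2) - q^(5/2)  [11 crossings, <D> = A^5 + A^13, w = +5]
D2 (bracket A^-1 + A^7; 9 crossings at w = +3): V = -q^(1/2) - q^(5/2)
V(D3) = -q^(1/2) - q^(5/2)  [9 crossings, <D> = A^-1 + A^7, w = +3]
V(D4) = -q^(1/2) - q^(5/2)  [11 crossings, <D> = A^5 + A^13, w = +5]
note: all 4 diagrams share one V(q), hence one class


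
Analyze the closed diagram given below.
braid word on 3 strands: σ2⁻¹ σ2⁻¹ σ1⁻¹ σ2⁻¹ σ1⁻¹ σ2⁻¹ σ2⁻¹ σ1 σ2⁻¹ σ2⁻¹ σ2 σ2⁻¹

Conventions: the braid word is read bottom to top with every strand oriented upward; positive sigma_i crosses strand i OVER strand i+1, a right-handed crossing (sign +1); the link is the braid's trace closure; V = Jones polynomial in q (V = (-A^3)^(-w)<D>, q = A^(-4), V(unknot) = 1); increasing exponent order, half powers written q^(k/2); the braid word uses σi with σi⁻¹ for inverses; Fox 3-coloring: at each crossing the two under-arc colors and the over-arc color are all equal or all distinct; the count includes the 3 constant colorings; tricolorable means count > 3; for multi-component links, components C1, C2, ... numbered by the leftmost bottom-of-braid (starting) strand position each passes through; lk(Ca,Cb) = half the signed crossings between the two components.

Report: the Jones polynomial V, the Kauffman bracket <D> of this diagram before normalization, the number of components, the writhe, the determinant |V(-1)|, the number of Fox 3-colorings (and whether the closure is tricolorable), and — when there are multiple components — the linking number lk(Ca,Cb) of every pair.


V(q) = q^-11 - 2q^-10 + 2q^-9 - 3q^-8 + 2q^-7 - 2q^-6 + 2q^-5 + q^-3
bracket: A^-12 + 2A^-4 - 2 + 2A^4 - 3A^8 + 2A^12 - 2A^16 + A^20, w = -8
1 component, writhe -8, over 12 crossings
det 15, colorings 9 of 3^12 — tricolorable
observation: V spans 8 powers of q: at least 8 crossings in any diagram


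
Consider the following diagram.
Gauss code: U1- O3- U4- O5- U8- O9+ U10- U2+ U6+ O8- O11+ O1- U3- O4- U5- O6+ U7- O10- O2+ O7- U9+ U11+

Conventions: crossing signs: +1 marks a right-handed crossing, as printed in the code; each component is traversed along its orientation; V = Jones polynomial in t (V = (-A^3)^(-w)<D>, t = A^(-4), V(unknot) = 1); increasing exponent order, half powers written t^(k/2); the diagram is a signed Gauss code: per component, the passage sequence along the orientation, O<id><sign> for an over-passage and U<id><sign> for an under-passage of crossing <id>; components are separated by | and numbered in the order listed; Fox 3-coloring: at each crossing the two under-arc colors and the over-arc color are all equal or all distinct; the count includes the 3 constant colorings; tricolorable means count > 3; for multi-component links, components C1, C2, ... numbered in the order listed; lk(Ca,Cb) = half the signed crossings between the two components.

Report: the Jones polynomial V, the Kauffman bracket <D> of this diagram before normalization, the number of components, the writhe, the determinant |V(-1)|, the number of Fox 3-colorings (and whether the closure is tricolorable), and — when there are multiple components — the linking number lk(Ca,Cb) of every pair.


Jones polynomial: V(t) = t^-5 - 2t^-4 + 2t^-3 - 2t^-2 + 2t^-1 - 1 + t
<D> = -A^-13 + A^-9 - 2A^-5 + 2A^-1 - 2A^3 + 2A^7 - A^11; writhe -3
components 1, writhe -3 (11 crossings)
3-colorings: 3 of 3^11, det 11 — not tricolorable
note: det 11 = |V(-1)|; not divisible by 3, so not tricolorable


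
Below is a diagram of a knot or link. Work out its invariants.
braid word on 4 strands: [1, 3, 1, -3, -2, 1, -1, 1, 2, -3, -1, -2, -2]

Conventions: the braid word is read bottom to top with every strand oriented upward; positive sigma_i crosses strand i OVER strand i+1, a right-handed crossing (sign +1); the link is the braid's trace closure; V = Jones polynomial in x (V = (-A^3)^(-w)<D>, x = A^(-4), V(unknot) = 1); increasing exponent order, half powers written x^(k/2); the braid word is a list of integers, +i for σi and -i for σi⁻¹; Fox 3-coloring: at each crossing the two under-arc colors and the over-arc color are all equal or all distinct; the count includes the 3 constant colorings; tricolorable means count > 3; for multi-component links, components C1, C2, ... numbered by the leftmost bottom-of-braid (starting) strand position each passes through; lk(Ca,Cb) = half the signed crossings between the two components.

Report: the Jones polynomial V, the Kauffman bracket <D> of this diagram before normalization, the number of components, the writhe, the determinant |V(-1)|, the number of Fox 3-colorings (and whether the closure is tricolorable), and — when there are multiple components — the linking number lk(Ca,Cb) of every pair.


V(x) = -x^-3 + 2x^-2 - 2x^-1 + 3 - 2x + 2x^2 - x^3
bracket: A^-15 - 2A^-11 + 2A^-7 - 3A^-3 + 2A - 2A^5 + A^9, w = -1
1 component, writhe -1, over 13 crossings
det 13, colorings 3 of 3^13 — not tricolorable
observation: V is palindromic (span 6, det 13): x -> 1/x fixes it; necessary, not sufficient, for amphichirality


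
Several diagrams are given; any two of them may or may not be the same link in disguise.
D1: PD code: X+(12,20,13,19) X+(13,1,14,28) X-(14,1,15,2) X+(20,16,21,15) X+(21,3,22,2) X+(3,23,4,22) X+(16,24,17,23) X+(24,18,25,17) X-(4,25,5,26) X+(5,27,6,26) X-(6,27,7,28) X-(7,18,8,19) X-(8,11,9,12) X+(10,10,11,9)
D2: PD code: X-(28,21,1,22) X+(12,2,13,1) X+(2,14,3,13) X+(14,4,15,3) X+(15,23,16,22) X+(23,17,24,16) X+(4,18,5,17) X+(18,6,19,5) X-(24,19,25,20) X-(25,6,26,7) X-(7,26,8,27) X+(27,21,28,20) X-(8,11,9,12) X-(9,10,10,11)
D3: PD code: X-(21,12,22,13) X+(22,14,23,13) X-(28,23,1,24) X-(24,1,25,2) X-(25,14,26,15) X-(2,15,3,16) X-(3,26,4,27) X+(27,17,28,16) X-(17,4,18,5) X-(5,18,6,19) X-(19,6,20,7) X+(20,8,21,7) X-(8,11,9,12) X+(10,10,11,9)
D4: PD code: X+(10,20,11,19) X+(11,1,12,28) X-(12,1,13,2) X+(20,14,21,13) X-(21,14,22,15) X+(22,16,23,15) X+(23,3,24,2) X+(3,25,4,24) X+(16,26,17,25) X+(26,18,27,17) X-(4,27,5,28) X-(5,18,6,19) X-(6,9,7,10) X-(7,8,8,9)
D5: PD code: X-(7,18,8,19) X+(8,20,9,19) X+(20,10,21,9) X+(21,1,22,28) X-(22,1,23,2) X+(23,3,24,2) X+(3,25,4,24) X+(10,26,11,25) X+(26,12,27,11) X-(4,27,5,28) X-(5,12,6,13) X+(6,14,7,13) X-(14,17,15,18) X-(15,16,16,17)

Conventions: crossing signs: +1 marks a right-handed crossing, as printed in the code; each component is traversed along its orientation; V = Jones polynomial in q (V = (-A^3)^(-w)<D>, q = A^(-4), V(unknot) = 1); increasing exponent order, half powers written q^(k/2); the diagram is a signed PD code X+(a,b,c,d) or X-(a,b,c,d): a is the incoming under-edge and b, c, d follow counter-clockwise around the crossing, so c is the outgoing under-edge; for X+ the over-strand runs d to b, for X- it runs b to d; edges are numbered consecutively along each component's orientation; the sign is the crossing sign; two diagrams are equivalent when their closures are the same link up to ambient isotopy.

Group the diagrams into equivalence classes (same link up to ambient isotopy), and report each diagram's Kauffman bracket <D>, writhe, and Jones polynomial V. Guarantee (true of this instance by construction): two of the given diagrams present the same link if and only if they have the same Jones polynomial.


classes: {D1, D2, D4, D5} | {D3}
V(D1) = q - q^2 + 2q^3 - q^4 + q^5 - q^6  [14 crossings, <D> = -A^-12 + A^-8 - A^-4 + 2 - A^4 + A^8, w = +4]
V(D2) = q - q^2 + 2q^3 - q^4 + q^5 - q^6  (w +2, c 14, <D> = -A^-18 + A^-14 - A^-10 + 2A^-6 - A^-2 + A^2)
V(D3) = q^-8 - 2q^-7 + q^-6 - 2q^-5 + 2q^-4 + q^-2  [14 crossings, <D> = A^-10 + 2A^-2 - 2A^2 + A^6 - 2A^10 + A^14, w = -6]
V(D4) = q - q^2 + 2q^3 - q^4 + q^5 - q^6  (w +2, c 14, <D> = -A^-18 + A^-14 - A^-10 + 2A^-6 - A^-2 + A^2)
D5 (bracket -A^-18 + A^-14 - A^-10 + 2A^-6 - A^-2 + A^2; 14 crossings at w = +2): V = q - q^2 + 2q^3 - q^4 + q^5 - q^6
note: 2 values of V(q) split the 5 diagrams


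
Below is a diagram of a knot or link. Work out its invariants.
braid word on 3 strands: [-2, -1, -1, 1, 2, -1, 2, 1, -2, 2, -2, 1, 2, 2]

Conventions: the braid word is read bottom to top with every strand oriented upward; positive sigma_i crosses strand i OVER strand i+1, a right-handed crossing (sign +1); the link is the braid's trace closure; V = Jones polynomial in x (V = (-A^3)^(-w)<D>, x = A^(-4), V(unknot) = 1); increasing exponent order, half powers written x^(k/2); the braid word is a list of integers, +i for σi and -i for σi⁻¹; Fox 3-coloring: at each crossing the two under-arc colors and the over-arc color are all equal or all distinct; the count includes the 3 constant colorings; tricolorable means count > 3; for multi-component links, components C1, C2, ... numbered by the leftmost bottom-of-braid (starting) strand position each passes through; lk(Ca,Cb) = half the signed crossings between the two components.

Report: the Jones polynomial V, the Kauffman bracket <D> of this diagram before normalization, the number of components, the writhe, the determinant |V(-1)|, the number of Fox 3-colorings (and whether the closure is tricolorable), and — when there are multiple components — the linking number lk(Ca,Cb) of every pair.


V(x) = -x^-1 + 2 - x + 2x^2 - x^3 + x^4 - x^5
bracket: -A^-14 + A^-10 - A^-6 + 2A^-2 - A^2 + 2A^6 - A^10, w = +2
1 component, writhe +2, over 14 crossings
det 9, colorings 9 of 3^14 — tricolorable
observation: det 9 = |V(-1)|; divisible by 3, so tricolorable


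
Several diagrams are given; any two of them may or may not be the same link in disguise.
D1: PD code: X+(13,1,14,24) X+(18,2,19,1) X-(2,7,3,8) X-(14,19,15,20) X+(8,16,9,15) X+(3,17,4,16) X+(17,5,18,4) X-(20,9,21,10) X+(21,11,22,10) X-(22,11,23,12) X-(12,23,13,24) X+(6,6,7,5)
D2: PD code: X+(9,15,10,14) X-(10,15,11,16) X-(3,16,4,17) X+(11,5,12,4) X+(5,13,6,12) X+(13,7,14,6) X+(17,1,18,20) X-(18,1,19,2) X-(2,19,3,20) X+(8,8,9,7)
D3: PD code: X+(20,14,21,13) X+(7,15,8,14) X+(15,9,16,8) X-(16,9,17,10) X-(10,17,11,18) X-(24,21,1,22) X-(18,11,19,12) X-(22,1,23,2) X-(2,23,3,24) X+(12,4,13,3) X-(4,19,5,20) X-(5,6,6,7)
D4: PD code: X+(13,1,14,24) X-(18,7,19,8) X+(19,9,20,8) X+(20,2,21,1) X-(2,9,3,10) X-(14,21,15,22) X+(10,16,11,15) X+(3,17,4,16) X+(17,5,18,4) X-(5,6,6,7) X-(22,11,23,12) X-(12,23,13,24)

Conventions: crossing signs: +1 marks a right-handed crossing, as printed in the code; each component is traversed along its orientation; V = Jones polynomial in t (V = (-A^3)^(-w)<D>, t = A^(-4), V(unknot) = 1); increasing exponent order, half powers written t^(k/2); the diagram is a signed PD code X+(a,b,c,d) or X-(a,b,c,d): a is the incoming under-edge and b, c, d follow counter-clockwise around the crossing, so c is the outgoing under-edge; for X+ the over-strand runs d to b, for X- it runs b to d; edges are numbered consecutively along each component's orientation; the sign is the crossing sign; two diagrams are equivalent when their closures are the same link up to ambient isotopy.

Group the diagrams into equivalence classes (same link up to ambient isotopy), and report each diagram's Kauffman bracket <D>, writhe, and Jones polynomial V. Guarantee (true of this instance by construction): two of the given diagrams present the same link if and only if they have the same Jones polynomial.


equivalence classes: {D1, D4} | {D2} | {D3}
D1 (bracket A^-10 - A^-6 + A^-2 - 2A^2 + 2A^6 - A^10 + A^14; 12 crossings at w = +2): V = t^-2 - t^-1 + 2 - 2t + t^2 - t^3 + t^4
V(D2) = t + t^3 - t^4  [10 crossings, <D> = -A^-10 + A^-6 + A^2, w = +2]
V(D3) = -t^-6 + 2t^-5 - 2t^-4 + 3t^-3 - 3t^-2 + 2t^-1 - 1 + t  [12 crossings, <D> = A^-16 - A^-12 + 2A^-8 - 3A^-4 + 3 - 2A^4 + 2A^8 - A^12, w = -4]
D4 (bracket A^-16 - A^-12 + A^-8 - 2A^-4 + 2 - A^4 + A^8; 12 crossings at w = 0): V = t^-2 - t^-1 + 2 - 2t + t^2 - t^3 + t^4
observation: comparing 4 Jones polynomials yields 3 groups


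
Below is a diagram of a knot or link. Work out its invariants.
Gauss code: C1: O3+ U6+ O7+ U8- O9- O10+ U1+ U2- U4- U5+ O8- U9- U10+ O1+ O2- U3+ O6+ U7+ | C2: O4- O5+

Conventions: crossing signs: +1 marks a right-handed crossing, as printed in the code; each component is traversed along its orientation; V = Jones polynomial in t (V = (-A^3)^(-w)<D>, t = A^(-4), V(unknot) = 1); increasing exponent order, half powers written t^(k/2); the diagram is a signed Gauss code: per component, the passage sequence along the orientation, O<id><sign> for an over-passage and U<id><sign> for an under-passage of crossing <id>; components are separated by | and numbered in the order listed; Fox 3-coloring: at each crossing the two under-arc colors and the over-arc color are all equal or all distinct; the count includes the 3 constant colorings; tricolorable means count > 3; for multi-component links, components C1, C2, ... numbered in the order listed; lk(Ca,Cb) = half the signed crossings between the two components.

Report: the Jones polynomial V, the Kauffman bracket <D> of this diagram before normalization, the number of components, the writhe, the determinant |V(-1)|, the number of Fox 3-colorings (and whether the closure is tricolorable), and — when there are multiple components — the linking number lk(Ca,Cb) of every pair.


V(t) = -t^(1/2) - t^(3/2) - t^(5/2) + t^(9/2)
bracket: A^-12 - A^-4 - 1 - A^4, w = +2
2 components, writhe +2, over 10 crossings
lk(C1,C2) = 0
det 0, colorings 27 of 3^11 — tricolorable
observation: span 4 respects span(V) <= c + mu - 1 = 11 for this 2-component diagram


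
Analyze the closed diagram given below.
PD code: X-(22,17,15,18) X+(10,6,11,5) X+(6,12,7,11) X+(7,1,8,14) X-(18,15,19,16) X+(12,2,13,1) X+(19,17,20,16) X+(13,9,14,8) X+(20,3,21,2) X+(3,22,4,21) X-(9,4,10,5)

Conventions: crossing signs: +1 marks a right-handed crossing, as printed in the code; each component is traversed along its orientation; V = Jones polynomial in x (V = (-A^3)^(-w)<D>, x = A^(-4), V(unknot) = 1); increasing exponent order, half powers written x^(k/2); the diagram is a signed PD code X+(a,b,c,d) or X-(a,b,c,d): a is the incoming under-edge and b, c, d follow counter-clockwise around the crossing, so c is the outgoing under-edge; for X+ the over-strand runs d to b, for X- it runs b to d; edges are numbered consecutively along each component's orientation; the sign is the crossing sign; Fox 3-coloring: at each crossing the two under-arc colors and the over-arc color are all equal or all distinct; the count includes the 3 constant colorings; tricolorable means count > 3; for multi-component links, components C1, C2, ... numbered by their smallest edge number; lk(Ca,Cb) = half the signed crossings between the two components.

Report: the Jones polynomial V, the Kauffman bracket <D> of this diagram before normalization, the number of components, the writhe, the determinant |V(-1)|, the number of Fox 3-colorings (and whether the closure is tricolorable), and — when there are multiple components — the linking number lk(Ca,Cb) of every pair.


Jones polynomial: V(x) = -x^(3/2) - 2x^(7/2) + x^(9/2) - x^(11/2) + x^(13/2)
<D> = -A^-11 + A^-7 - A^-3 + 2A + A^9; writhe +5
components 2, writhe +5 (11 crossings)
linking number lk(C1,C2) = +1
3-colorings: 9 of 3^11, det 6 — tricolorable
note: |V(-1)| = 6: so tricolorable, since 3 divides 6


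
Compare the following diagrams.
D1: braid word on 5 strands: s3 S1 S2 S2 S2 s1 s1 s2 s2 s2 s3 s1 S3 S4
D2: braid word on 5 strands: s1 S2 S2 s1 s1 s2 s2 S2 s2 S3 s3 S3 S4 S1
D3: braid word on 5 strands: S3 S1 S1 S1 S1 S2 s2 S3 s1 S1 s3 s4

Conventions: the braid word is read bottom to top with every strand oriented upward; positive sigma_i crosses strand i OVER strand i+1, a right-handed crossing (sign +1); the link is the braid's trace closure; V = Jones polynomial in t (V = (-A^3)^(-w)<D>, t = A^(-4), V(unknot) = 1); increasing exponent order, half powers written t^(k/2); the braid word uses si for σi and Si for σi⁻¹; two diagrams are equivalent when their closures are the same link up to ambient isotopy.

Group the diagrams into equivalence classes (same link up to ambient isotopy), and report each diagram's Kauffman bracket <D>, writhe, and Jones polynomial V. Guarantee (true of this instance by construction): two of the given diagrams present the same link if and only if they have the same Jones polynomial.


classes: {D1, D2} | {D3}
V(D1) = 1 + t + t^2 + t^3  [14 crossings, <D> = A^-6 + A^-2 + A^2 + A^6, w = +2]
V(D2) = 1 + t + t^2 + t^3  [14 crossings, <D> = A^-12 + A^-8 + A^-4 + 1, w = 0]
V(D3) = t^-6 + t^-3 + t^-2 + t^-1  [12 crossings, <D> = A^-8 + A^-4 + 1 + A^12, w = -4]
note: comparing 3 Jones polynomials yields 2 groups


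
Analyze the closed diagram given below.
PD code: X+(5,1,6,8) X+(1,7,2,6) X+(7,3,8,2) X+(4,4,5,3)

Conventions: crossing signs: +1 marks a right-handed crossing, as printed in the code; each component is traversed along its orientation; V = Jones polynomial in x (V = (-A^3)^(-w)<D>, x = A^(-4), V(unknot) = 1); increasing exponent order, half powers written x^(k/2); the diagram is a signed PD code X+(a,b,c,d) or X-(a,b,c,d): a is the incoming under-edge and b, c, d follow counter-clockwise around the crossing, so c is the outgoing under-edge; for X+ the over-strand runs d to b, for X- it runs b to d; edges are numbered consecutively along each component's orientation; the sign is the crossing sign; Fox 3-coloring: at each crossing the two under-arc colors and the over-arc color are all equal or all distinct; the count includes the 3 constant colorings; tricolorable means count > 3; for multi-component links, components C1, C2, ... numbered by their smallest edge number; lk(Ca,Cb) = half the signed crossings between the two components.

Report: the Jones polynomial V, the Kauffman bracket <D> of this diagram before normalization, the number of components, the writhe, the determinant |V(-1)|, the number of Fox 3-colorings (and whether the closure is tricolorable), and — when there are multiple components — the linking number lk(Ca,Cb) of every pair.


V = x + x^3 - x^4
<D> = -A^-4 + 1 + A^8 (w = +4)
1 component over 4 crossings, w = +4
9 Fox colorings among 3^4, |V(-1)| = 3: tricolorable
why: w = +4 shifts under R1 moves; the (-A^3)^(-4) factor cancels that in V


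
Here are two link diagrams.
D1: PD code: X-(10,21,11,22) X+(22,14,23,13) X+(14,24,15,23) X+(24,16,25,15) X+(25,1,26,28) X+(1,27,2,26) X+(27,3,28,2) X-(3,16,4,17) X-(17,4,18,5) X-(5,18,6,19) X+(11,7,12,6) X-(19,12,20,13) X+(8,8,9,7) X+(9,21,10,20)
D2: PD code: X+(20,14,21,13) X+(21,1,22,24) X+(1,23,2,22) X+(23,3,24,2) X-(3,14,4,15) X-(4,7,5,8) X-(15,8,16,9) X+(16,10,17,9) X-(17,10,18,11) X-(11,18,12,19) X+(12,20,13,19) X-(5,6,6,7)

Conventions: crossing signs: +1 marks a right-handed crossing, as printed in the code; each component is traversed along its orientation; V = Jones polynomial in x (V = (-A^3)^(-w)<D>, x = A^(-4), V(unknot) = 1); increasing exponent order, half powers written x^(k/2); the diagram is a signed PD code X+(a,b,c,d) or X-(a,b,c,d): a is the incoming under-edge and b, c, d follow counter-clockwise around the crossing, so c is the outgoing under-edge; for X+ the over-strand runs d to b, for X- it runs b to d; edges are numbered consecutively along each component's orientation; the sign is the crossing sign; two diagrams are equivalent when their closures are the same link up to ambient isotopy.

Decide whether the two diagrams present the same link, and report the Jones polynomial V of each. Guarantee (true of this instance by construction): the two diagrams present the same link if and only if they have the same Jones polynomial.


equivalent: yes
V(D1) = x + x^3 - x^4  (w +4, c 14, <D> = -A^-4 + 1 + A^8)
D2 (bracket -A^-16 + A^-12 + A^-4; 12 crossings at w = 0): V = x + x^3 - x^4
why: one V(x) for all 2 diagrams — one class (guaranteed)


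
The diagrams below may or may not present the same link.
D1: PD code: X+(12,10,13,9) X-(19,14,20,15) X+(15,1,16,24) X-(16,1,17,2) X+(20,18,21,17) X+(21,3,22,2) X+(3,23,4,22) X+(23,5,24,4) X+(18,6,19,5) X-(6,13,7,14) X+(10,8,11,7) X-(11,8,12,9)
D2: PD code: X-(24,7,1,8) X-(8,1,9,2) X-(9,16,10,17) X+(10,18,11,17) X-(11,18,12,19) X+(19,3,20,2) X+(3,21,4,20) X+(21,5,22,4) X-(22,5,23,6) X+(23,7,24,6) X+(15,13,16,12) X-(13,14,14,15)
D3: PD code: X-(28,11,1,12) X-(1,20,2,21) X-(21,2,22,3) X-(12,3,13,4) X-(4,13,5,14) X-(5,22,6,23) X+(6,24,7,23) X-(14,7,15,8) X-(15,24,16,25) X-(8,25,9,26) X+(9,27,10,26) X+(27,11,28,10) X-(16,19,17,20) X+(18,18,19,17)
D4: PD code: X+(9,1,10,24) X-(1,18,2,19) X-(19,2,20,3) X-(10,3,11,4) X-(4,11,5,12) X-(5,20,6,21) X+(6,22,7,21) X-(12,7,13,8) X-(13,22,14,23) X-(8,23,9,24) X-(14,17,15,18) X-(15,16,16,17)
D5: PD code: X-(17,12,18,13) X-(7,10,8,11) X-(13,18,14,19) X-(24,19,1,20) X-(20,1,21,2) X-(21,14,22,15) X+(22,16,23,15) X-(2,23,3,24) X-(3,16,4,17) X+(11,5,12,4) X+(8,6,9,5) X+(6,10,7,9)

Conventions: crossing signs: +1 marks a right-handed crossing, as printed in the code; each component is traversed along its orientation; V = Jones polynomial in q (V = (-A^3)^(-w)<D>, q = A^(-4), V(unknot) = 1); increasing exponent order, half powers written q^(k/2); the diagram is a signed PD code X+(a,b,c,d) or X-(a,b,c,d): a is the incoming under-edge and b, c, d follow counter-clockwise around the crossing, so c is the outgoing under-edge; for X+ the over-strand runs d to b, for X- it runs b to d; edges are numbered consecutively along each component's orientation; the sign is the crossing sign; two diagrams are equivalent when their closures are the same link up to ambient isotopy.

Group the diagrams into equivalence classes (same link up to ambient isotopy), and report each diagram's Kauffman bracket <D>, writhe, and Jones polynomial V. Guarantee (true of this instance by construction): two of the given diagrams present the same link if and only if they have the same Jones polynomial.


equivalence classes: {D1} | {D2} | {D3, D4, D5}
D1 (bracket -A^-4 + 1 + A^8; 12 crossings at w = +4): V = q + q^3 - q^4
D2 (bracket 1; 12 crossings at w = 0): V = 1
V(D3) = q^-8 - 2q^-7 + q^-6 - 2q^-5 + 2q^-4 + q^-2  (w -6, c 14, <D> = A^-10 + 2A^-2 - 2A^2 + A^6 - 2A^10 + A^14)
D4 (bracket A^-16 + 2A^-8 - 2A^-4 + 1 - 2A^4 + A^8; 12 crossings at w = -8): V = q^-8 - 2q^-7 + q^-6 - 2q^-5 + 2q^-4 + q^-2
V(D5) = q^-8 - 2q^-7 + q^-6 - 2q^-5 + 2q^-4 + q^-2  [12 crossings, <D> = A^-4 + 2A^4 - 2A^8 + A^12 - 2A^16 + A^20, w = -4]
observation: 3 classes among 5 diagrams; unequal V(q) rules out equality
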